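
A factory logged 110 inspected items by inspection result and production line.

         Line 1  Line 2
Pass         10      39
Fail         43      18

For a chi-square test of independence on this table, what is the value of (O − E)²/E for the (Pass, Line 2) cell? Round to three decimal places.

7.294

Row total (Pass) = 49; column total (Line 2) = 57; N = 110.
Expected count E = 49 × 57 / 110 = 25.3909.
Contribution = (O − E)²/E = (39 − 25.3909)² / 25.3909 = 7.294.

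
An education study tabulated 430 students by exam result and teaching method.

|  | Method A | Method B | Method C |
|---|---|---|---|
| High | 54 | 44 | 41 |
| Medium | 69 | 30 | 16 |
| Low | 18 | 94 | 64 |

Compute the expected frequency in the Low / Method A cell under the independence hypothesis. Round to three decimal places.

Row total (Low) = 176; column total (Method A) = 141; grand total N = 430.
Expected count = (row total × column total) / N = 176 × 141 / 430 = 57.712.

57.712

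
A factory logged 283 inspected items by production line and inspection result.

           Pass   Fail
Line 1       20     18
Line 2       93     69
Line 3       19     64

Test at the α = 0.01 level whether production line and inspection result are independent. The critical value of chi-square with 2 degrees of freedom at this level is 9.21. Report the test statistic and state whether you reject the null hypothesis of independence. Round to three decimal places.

Row totals: 38, 162, 83. Column totals: 132, 151. Grand total N = 283.
Expected counts (row total × column total / N):
  Line 1, Pass: 38×132/283 = 17.72438
  Line 1, Fail: 38×151/283 = 20.27562
  Line 2, Pass: 162×132/283 = 75.56184
  Line 2, Fail: 162×151/283 = 86.43816
  Line 3, Pass: 83×132/283 = 38.71378
  Line 3, Fail: 83×151/283 = 44.28622
Contributions (O − E)²/E:
  (20 − 17.72438)²/17.72438 = 0.2922
  (18 − 20.27562)²/20.27562 = 0.2554
  (93 − 75.56184)²/75.56184 = 4.0244
  (69 − 86.43816)²/86.43816 = 3.5180
  (19 − 38.71378)²/38.71378 = 10.0386
  (64 − 44.28622)²/44.28622 = 8.7755
χ² = 0.2922 + 0.2554 + 4.0244 + 3.5180 + 10.0386 + 8.7755 = 26.904
df = (3−1)(2−1) = 2. Since 26.904 > 9.21, reject the null hypothesis of independence at α = 0.01.

26.904; reject H₀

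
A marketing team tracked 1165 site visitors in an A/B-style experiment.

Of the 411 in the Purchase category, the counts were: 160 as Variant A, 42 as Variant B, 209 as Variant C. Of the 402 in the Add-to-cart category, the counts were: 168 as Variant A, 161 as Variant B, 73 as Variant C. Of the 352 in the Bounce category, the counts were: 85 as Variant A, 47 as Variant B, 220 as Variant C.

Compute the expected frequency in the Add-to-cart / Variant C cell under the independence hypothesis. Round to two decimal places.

173.22

Row total (Add-to-cart) = 402; column total (Variant C) = 502; grand total N = 1165.
Expected count = (row total × column total) / N = 402 × 502 / 1165 = 173.22.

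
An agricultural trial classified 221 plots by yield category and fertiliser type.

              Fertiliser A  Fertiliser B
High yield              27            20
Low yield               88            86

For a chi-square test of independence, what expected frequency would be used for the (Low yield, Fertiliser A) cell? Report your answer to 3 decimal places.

Row total (Low yield) = 174; column total (Fertiliser A) = 115; grand total N = 221.
Expected count = (row total × column total) / N = 174 × 115 / 221 = 90.543.

90.543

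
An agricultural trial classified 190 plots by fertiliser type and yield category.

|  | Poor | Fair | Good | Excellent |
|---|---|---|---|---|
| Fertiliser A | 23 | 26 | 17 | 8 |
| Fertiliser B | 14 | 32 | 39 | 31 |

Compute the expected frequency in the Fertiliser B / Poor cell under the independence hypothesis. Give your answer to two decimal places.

22.59

Row total (Fertiliser B) = 116; column total (Poor) = 37; grand total N = 190.
Expected count = (row total × column total) / N = 116 × 37 / 190 = 22.59.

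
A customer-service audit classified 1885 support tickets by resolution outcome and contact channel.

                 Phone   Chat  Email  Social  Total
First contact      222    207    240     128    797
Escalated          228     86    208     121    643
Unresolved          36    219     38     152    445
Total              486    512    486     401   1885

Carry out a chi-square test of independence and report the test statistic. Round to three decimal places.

Grand total N = 1885.
Expected counts (row total × column total / N):
  First contact, Phone: 797×486/1885 = 205.4865
  First contact, Chat: 797×512/1885 = 216.4796
  First contact, Email: 797×486/1885 = 205.4865
  First contact, Social: 797×401/1885 = 169.5475
  Escalated, Phone: 643×486/1885 = 165.7814
  Escalated, Chat: 643×512/1885 = 174.6504
  Escalated, Email: 643×486/1885 = 165.7814
  Escalated, Social: 643×401/1885 = 136.7867
  Unresolved, Phone: 445×486/1885 = 114.7321
  Unresolved, Chat: 445×512/1885 = 120.8700
  Unresolved, Email: 445×486/1885 = 114.7321
  Unresolved, Social: 445×401/1885 = 94.6658
Contributions (O − E)²/E:
  (222 − 205.4865)²/205.4865 = 1.3271
  (207 − 216.4796)²/216.4796 = 0.4151
  (240 − 205.4865)²/205.4865 = 5.7969
  (128 − 169.5475)²/169.5475 = 10.1812
  (228 − 165.7814)²/165.7814 = 23.3510
  (86 − 174.6504)²/174.6504 = 44.9979
  (208 − 165.7814)²/165.7814 = 10.7516
  (121 − 136.7867)²/136.7867 = 1.8220
  (36 − 114.7321)²/114.7321 = 54.0280
  (219 − 120.8700)²/120.8700 = 79.6682
  (38 − 114.7321)²/114.7321 = 51.3179
  (152 − 94.6658)²/94.6658 = 34.7244
χ² = 1.3271 + 0.4151 + 5.7969 + 10.1812 + 23.3510 + 44.9979 + 10.7516 + 1.8220 + 54.0280 + 79.6682 + 51.3179 + 34.7244 = 318.381

318.381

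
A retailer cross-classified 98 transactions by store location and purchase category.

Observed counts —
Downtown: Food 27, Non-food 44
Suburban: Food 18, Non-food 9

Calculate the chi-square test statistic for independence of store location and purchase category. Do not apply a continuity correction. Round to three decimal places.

6.460

Row totals: 71, 27. Column totals: 45, 53. Grand total N = 98.
Expected counts (row total × column total / N):
  Downtown, Food: 71×45/98 = 32.6020
  Downtown, Non-food: 71×53/98 = 38.3980
  Suburban, Food: 27×45/98 = 12.3980
  Suburban, Non-food: 27×53/98 = 14.6020
Contributions (O − E)²/E:
  (27 − 32.6020)²/32.6020 = 0.9626
  (44 − 38.3980)²/38.3980 = 0.8173
  (18 − 12.3980)²/12.3980 = 2.5312
  (9 − 14.6020)²/14.6020 = 2.1492
χ² = 0.9626 + 0.8173 + 2.5312 + 2.1492 = 6.460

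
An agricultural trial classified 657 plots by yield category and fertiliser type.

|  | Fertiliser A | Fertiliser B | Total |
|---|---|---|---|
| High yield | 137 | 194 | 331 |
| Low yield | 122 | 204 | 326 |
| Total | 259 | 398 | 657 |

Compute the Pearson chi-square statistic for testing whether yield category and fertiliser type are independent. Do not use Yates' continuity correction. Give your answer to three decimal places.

1.082

Grand total N = 657.
Expected counts (row total × column total / N):
  High yield, Fertiliser A: 331×259/657 = 130.4855
  High yield, Fertiliser B: 331×398/657 = 200.5145
  Low yield, Fertiliser A: 326×259/657 = 128.5145
  Low yield, Fertiliser B: 326×398/657 = 197.4855
Contributions (O − E)²/E:
  (137 − 130.4855)²/130.4855 = 0.3252
  (194 − 200.5145)²/200.5145 = 0.2116
  (122 − 128.5145)²/128.5145 = 0.3302
  (204 − 197.4855)²/197.4855 = 0.2149
χ² = 0.3252 + 0.2116 + 0.3302 + 0.2149 = 1.082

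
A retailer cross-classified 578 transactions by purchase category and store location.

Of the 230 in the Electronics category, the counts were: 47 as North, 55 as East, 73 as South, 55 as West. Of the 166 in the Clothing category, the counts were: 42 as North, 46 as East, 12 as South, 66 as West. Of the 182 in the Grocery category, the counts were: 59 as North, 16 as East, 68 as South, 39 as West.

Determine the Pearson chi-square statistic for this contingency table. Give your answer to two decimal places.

69.89

Row totals: 230, 166, 182. Column totals: 148, 117, 153, 160. Grand total N = 578.
Expected counts (row total × column total / N):
  Electronics, North: 230×148/578 = 58.893
  Electronics, East: 230×117/578 = 46.557
  Electronics, South: 230×153/578 = 60.882
  Electronics, West: 230×160/578 = 63.668
  Clothing, North: 166×148/578 = 42.505
  Clothing, East: 166×117/578 = 33.602
  Clothing, South: 166×153/578 = 43.941
  Clothing, West: 166×160/578 = 45.952
  Grocery, North: 182×148/578 = 46.602
  Grocery, East: 182×117/578 = 36.841
  Grocery, South: 182×153/578 = 48.176
  Grocery, West: 182×160/578 = 50.381
Contributions (O − E)²/E:
  (47 − 58.893)²/58.893 = 2.4017
  (55 − 46.557)²/46.557 = 1.5311
  (73 − 60.882)²/60.882 = 2.4120
  (55 − 63.668)²/63.668 = 1.1801
  (42 − 42.505)²/42.505 = 0.0060
  (46 − 33.602)²/33.602 = 4.5744
  (12 − 43.941)²/43.941 = 23.2181
  (66 − 45.952)²/45.952 = 8.7466
  (59 − 46.602)²/46.602 = 3.2984
  (16 − 36.841)²/36.841 = 11.7898
  (68 − 48.176)²/48.176 = 8.1574
  (39 − 50.381)²/50.381 = 2.5710
χ² = 2.4017 + 1.5311 + 2.4120 + 1.1801 + 0.0060 + 4.5744 + 23.2181 + 8.7466 + 3.2984 + 11.7898 + 8.1574 + 2.5710 = 69.89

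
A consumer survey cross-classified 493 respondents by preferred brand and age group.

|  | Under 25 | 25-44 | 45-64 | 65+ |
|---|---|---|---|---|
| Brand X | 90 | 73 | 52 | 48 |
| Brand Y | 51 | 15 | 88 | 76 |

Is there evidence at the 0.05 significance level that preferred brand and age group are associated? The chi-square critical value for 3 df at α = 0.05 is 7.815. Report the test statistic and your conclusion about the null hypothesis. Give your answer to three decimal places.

62.666; reject H₀

Row totals: 263, 230. Column totals: 141, 88, 140, 124. Grand total N = 493.
Expected counts (row total × column total / N):
  Brand X, Under 25: 263×141/493 = 75.21907
  Brand X, 25-44: 263×88/493 = 46.94523
  Brand X, 45-64: 263×140/493 = 74.68560
  Brand X, 65+: 263×124/493 = 66.15010
  Brand Y, Under 25: 230×141/493 = 65.78093
  Brand Y, 25-44: 230×88/493 = 41.05477
  Brand Y, 45-64: 230×140/493 = 65.31440
  Brand Y, 65+: 230×124/493 = 57.84990
Contributions (O − E)²/E:
  (90 − 75.21907)²/75.21907 = 2.9045
  (73 − 46.94523)²/46.94523 = 14.4605
  (52 − 74.68560)²/74.68560 = 6.8907
  (48 − 66.15010)²/66.15010 = 4.9800
  (51 − 65.78093)²/65.78093 = 3.3213
  (15 − 41.05477)²/41.05477 = 16.5353
  (88 − 65.31440)²/65.31440 = 7.8794
  (76 − 57.84990)²/57.84990 = 5.6945
χ² = 2.9045 + 14.4605 + 6.8907 + 4.9800 + 3.3213 + 16.5353 + 7.8794 + 5.6945 = 62.666
df = (2−1)(4−1) = 3. Since 62.666 > 7.815, reject the null hypothesis of independence at α = 0.05.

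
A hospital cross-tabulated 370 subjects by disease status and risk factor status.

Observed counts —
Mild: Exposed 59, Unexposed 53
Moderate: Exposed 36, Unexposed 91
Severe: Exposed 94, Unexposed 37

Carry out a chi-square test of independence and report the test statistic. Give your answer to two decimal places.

48.79

Row totals: 112, 127, 131. Column totals: 189, 181. Grand total N = 370.
Expected counts (row total × column total / N):
  Mild, Exposed: 112×189/370 = 57.211
  Mild, Unexposed: 112×181/370 = 54.789
  Moderate, Exposed: 127×189/370 = 64.873
  Moderate, Unexposed: 127×181/370 = 62.127
  Severe, Exposed: 131×189/370 = 66.916
  Severe, Unexposed: 131×181/370 = 64.084
Contributions (O − E)²/E:
  (59 − 57.211)²/57.211 = 0.0559
  (53 − 54.789)²/54.789 = 0.0584
  (36 − 64.873)²/64.873 = 12.8505
  (91 − 62.127)²/62.127 = 13.4185
  (94 − 66.916)²/66.916 = 10.9621
  (37 − 64.084)²/64.084 = 11.4466
χ² = 0.0559 + 0.0584 + 12.8505 + 13.4185 + 10.9621 + 11.4466 = 48.79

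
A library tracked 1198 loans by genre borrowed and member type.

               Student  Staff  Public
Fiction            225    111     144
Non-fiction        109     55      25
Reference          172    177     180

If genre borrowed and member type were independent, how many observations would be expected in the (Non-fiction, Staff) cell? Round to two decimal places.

Row total (Non-fiction) = 189; column total (Staff) = 343; grand total N = 1198.
Expected count = (row total × column total) / N = 189 × 343 / 1198 = 54.11.

54.11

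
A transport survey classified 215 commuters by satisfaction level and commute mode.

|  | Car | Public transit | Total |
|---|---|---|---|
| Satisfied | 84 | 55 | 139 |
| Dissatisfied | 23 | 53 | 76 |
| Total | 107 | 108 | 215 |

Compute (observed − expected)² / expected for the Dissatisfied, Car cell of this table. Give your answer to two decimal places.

Row total (Dissatisfied) = 76; column total (Car) = 107; N = 215.
Expected count E = 76 × 107 / 215 = 37.823.
Contribution = (O − E)²/E = (23 − 37.823)² / 37.823 = 5.81.

5.81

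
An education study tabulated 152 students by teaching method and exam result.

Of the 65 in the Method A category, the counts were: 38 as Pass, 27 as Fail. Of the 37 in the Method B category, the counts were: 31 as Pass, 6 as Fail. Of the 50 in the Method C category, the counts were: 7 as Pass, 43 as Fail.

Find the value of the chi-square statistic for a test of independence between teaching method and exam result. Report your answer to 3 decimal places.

44.673

Row totals: 65, 37, 50. Column totals: 76, 76. Grand total N = 152.
Expected counts (row total × column total / N):
  Method A, Pass: 65×76/152 = 32.5000
  Method A, Fail: 65×76/152 = 32.5000
  Method B, Pass: 37×76/152 = 18.5000
  Method B, Fail: 37×76/152 = 18.5000
  Method C, Pass: 50×76/152 = 25.0000
  Method C, Fail: 50×76/152 = 25.0000
Contributions (O − E)²/E:
  (38 − 32.5000)²/32.5000 = 0.9308
  (27 − 32.5000)²/32.5000 = 0.9308
  (31 − 18.5000)²/18.5000 = 8.4459
  (6 − 18.5000)²/18.5000 = 8.4459
  (7 − 25.0000)²/25.0000 = 12.9600
  (43 − 25.0000)²/25.0000 = 12.9600
χ² = 0.9308 + 0.9308 + 8.4459 + 8.4459 + 12.9600 + 12.9600 = 44.673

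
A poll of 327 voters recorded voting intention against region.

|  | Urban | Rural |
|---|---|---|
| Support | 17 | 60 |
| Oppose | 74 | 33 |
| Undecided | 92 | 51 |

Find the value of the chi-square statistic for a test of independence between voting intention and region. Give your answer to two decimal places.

47.50

Row totals: 77, 107, 143. Column totals: 183, 144. Grand total N = 327.
Expected counts (row total × column total / N):
  Support, Urban: 77×183/327 = 43.092
  Support, Rural: 77×144/327 = 33.908
  Oppose, Urban: 107×183/327 = 59.881
  Oppose, Rural: 107×144/327 = 47.119
  Undecided, Urban: 143×183/327 = 80.028
  Undecided, Rural: 143×144/327 = 62.972
Contributions (O − E)²/E:
  (17 − 43.092)²/43.092 = 15.7986
  (60 − 33.908)²/33.908 = 20.0776
  (74 − 59.881)²/59.881 = 3.3290
  (33 − 47.119)²/47.119 = 4.2307
  (92 − 80.028)²/80.028 = 1.7910
  (51 − 62.972)²/62.972 = 2.2761
χ² = 15.7986 + 20.0776 + 3.3290 + 4.2307 + 1.7910 + 2.2761 = 47.50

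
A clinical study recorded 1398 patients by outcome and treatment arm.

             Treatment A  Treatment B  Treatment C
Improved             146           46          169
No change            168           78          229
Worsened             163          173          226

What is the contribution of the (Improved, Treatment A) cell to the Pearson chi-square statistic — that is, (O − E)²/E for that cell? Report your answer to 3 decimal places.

Row total (Improved) = 361; column total (Treatment A) = 477; N = 1398.
Expected count E = 361 × 477 / 1398 = 123.1738.
Contribution = (O − E)²/E = (146 − 123.1738)² / 123.1738 = 4.230.

4.230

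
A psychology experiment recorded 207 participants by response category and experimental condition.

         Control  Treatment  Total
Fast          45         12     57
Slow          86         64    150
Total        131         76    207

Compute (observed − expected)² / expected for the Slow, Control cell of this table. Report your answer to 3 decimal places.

0.840

Row total (Slow) = 150; column total (Control) = 131; N = 207.
Expected count E = 150 × 131 / 207 = 94.9275.
Contribution = (O − E)²/E = (86 − 94.9275)² / 94.9275 = 0.840.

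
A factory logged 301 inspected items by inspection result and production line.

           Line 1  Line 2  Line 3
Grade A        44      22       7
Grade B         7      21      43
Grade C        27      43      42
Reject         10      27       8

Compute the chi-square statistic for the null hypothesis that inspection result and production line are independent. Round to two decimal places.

75.37

Row totals: 73, 71, 112, 45. Column totals: 88, 113, 100. Grand total N = 301.
Expected counts (row total × column total / N):
  Grade A, Line 1: 73×88/301 = 21.3422
  Grade A, Line 2: 73×113/301 = 27.4053
  Grade A, Line 3: 73×100/301 = 24.2525
  Grade B, Line 1: 71×88/301 = 20.7575
  Grade B, Line 2: 71×113/301 = 26.6545
  Grade B, Line 3: 71×100/301 = 23.5880
  Grade C, Line 1: 112×88/301 = 32.7442
  Grade C, Line 2: 112×113/301 = 42.0465
  Grade C, Line 3: 112×100/301 = 37.2093
  Reject, Line 1: 45×88/301 = 13.1561
  Reject, Line 2: 45×113/301 = 16.8937
  Reject, Line 3: 45×100/301 = 14.9502
Contributions (O − E)²/E:
  (44 − 21.3422)²/21.3422 = 24.0545
  (22 − 27.4053)²/27.4053 = 1.0661
  (7 − 24.2525)²/24.2525 = 12.2729
  (7 − 20.7575)²/20.7575 = 9.1181
  (21 − 26.6545)²/26.6545 = 1.1995
  (43 − 23.5880)²/23.5880 = 15.9753
  (27 − 32.7442)²/32.7442 = 1.0077
  (43 − 42.0465)²/42.0465 = 0.0216
  (42 − 37.2093)²/37.2093 = 0.6168
  (10 − 13.1561)²/13.1561 = 0.7571
  (27 − 16.8937)²/16.8937 = 6.0459
  (8 − 14.9502)²/14.9502 = 3.2311
χ² = 24.0545 + 1.0661 + 12.2729 + 9.1181 + 1.1995 + 15.9753 + 1.0077 + 0.0216 + 0.6168 + 0.7571 + 6.0459 + 3.2311 = 75.37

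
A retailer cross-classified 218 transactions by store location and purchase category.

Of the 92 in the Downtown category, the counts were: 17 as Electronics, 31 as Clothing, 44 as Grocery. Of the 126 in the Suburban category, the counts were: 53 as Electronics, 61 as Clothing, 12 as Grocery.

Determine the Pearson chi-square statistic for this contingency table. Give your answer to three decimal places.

42.309

Row totals: 92, 126. Column totals: 70, 92, 56. Grand total N = 218.
Expected counts (row total × column total / N):
  Downtown, Electronics: 92×70/218 = 29.5413
  Downtown, Clothing: 92×92/218 = 38.8257
  Downtown, Grocery: 92×56/218 = 23.6330
  Suburban, Electronics: 126×70/218 = 40.4587
  Suburban, Clothing: 126×92/218 = 53.1743
  Suburban, Grocery: 126×56/218 = 32.3670
Contributions (O − E)²/E:
  (17 − 29.5413)²/29.5413 = 5.3242
  (31 − 38.8257)²/38.8257 = 1.5773
  (44 − 23.6330)²/23.6330 = 17.5524
  (53 − 40.4587)²/40.4587 = 3.8875
  (61 − 53.1743)²/53.1743 = 1.1517
  (12 − 32.3670)²/32.3670 = 12.8160
χ² = 5.3242 + 1.5773 + 17.5524 + 3.8875 + 1.1517 + 12.8160 = 42.309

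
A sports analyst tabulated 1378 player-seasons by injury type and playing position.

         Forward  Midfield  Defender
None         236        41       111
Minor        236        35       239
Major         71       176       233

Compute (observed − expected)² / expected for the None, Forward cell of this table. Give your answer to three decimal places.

45.176

Row total (None) = 388; column total (Forward) = 543; N = 1378.
Expected count E = 388 × 543 / 1378 = 152.89115.
Contribution = (O − E)²/E = (236 − 152.89115)² / 152.89115 = 45.176.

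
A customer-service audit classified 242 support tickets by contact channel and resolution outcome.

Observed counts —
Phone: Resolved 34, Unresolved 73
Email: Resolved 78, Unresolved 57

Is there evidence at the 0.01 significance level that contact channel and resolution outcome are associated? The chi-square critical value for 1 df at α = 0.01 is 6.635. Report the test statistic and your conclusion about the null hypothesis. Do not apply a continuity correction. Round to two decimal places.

Row totals: 107, 135. Column totals: 112, 130. Grand total N = 242.
Expected counts (row total × column total / N):
  Phone, Resolved: 107×112/242 = 49.521
  Phone, Unresolved: 107×130/242 = 57.479
  Email, Resolved: 135×112/242 = 62.479
  Email, Unresolved: 135×130/242 = 72.521
Contributions (O − E)²/E:
  (34 − 49.521)²/49.521 = 4.8646
  (73 − 57.479)²/57.479 = 4.1911
  (78 − 62.479)²/62.479 = 3.8557
  (57 − 72.521)²/72.521 = 3.3218
χ² = 4.8646 + 4.1911 + 3.8557 + 3.3218 = 16.23
df = (2−1)(2−1) = 1. Since 16.23 > 6.635, reject the null hypothesis of independence at α = 0.01.

16.23; reject H₀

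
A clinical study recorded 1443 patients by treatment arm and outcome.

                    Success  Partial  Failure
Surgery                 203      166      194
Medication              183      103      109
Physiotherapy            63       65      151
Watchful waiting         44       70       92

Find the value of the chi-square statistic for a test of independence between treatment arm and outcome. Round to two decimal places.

79.08

Row totals: 563, 395, 279, 206. Column totals: 493, 404, 546. Grand total N = 1443.
Expected counts (row total × column total / N):
  Surgery, Success: 563×493/1443 = 192.349
  Surgery, Partial: 563×404/1443 = 157.624
  Surgery, Failure: 563×546/1443 = 213.027
  Medication, Success: 395×493/1443 = 134.951
  Medication, Partial: 395×404/1443 = 110.589
  Medication, Failure: 395×546/1443 = 149.459
  Physiotherapy, Success: 279×493/1443 = 95.320
  Physiotherapy, Partial: 279×404/1443 = 78.112
  Physiotherapy, Failure: 279×546/1443 = 105.568
  Watchful waiting, Success: 206×493/1443 = 70.380
  Watchful waiting, Partial: 206×404/1443 = 57.674
  Watchful waiting, Failure: 206×546/1443 = 77.946
Contributions (O − E)²/E:
  (203 − 192.349)²/192.349 = 0.5898
  (166 − 157.624)²/157.624 = 0.4451
  (194 − 213.027)²/213.027 = 1.6994
  (183 − 134.951)²/134.951 = 17.1077
  (103 − 110.589)²/110.589 = 0.5208
  (109 − 149.459)²/149.459 = 10.9524
  (63 − 95.320)²/95.320 = 10.9587
  (65 − 78.112)²/78.112 = 2.2010
  (151 − 105.568)²/105.568 = 19.5520
  (44 − 70.380)²/70.380 = 9.8878
  (70 − 57.674)²/57.674 = 2.6343
  (92 − 77.946)²/77.946 = 2.5340
χ² = 0.5898 + 0.4451 + 1.6994 + 17.1077 + 0.5208 + 10.9524 + 10.9587 + 2.2010 + 19.5520 + 9.8878 + 2.6343 + 2.5340 = 79.08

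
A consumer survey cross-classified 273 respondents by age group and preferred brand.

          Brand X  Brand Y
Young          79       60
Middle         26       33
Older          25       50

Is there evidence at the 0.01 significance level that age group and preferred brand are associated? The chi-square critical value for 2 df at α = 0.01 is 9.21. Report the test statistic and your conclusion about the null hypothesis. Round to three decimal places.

11.167; reject H₀

Row totals: 139, 59, 75. Column totals: 130, 143. Grand total N = 273.
Expected counts (row total × column total / N):
  Young, Brand X: 139×130/273 = 66.1905
  Young, Brand Y: 139×143/273 = 72.8095
  Middle, Brand X: 59×130/273 = 28.0952
  Middle, Brand Y: 59×143/273 = 30.9048
  Older, Brand X: 75×130/273 = 35.7143
  Older, Brand Y: 75×143/273 = 39.2857
Contributions (O − E)²/E:
  (79 − 66.1905)²/66.1905 = 2.4790
  (60 − 72.8095)²/72.8095 = 2.2536
  (26 − 28.0952)²/28.0952 = 0.1562
  (33 − 30.9048)²/30.9048 = 0.1420
  (25 − 35.7143)²/35.7143 = 3.2143
  (50 − 39.2857)²/39.2857 = 2.9221
χ² = 2.4790 + 2.2536 + 0.1562 + 0.1420 + 3.2143 + 2.9221 = 11.167
df = (3−1)(2−1) = 2. Since 11.167 > 9.21, reject the null hypothesis of independence at α = 0.01.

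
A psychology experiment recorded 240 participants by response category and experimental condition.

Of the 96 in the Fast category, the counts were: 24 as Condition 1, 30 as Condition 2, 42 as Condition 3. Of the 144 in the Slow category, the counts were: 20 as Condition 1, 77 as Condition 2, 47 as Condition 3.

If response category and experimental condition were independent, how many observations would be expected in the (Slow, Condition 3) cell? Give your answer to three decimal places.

Row total (Slow) = 144; column total (Condition 3) = 89; grand total N = 240.
Expected count = (row total × column total) / N = 144 × 89 / 240 = 53.400.

53.400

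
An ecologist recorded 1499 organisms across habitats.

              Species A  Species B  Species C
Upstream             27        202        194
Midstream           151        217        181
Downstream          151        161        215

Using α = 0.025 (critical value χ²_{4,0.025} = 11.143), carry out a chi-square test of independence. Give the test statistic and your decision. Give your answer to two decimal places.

Row totals: 423, 549, 527. Column totals: 329, 580, 590. Grand total N = 1499.
Expected counts (row total × column total / N):
  Upstream, Species A: 423×329/1499 = 92.840
  Upstream, Species B: 423×580/1499 = 163.669
  Upstream, Species C: 423×590/1499 = 166.491
  Midstream, Species A: 549×329/1499 = 120.494
  Midstream, Species B: 549×580/1499 = 212.422
  Midstream, Species C: 549×590/1499 = 216.084
  Downstream, Species A: 527×329/1499 = 115.666
  Downstream, Species B: 527×580/1499 = 203.909
  Downstream, Species C: 527×590/1499 = 207.425
Contributions (O − E)²/E:
  (27 − 92.840)²/92.840 = 46.6922
  (202 − 163.669)²/163.669 = 8.9771
  (194 − 166.491)²/166.491 = 4.5453
  (151 − 120.494)²/120.494 = 7.7233
  (217 − 212.422)²/212.422 = 0.0987
  (181 − 216.084)²/216.084 = 5.6963
  (151 − 115.666)²/115.666 = 10.7939
  (161 − 203.909)²/203.909 = 9.0294
  (215 − 207.425)²/207.425 = 0.2766
χ² = 46.6922 + 8.9771 + 4.5453 + 7.7233 + 0.0987 + 5.6963 + 10.7939 + 9.0294 + 0.2766 = 93.83
df = (3−1)(3−1) = 4. Since 93.83 > 11.143, reject the null hypothesis of independence at α = 0.025.

93.83; reject H₀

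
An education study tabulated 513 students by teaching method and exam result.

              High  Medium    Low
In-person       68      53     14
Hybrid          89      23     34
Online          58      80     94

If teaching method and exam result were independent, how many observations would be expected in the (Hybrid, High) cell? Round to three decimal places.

61.189

Row total (Hybrid) = 146; column total (High) = 215; grand total N = 513.
Expected count = (row total × column total) / N = 146 × 215 / 513 = 61.189.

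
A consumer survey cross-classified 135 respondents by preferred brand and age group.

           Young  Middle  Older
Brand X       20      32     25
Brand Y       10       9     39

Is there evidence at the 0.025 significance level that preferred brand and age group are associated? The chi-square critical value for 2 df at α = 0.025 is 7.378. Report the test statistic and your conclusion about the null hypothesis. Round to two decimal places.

Row totals: 77, 58. Column totals: 30, 41, 64. Grand total N = 135.
Expected counts (row total × column total / N):
  Brand X, Young: 77×30/135 = 17.111
  Brand X, Middle: 77×41/135 = 23.385
  Brand X, Older: 77×64/135 = 36.504
  Brand Y, Young: 58×30/135 = 12.889
  Brand Y, Middle: 58×41/135 = 17.615
  Brand Y, Older: 58×64/135 = 27.496
Contributions (O − E)²/E:
  (20 − 17.111)²/17.111 = 0.4878
  (32 − 23.385)²/23.385 = 3.1738
  (25 − 36.504)²/36.504 = 3.6254
  (10 − 12.889)²/12.889 = 0.6476
  (9 − 17.615)²/17.615 = 4.2134
  (39 − 27.496)²/27.496 = 4.8131
χ² = 0.4878 + 3.1738 + 3.6254 + 0.6476 + 4.2134 + 4.8131 = 16.96
df = (2−1)(3−1) = 2. Since 16.96 > 7.378, reject the null hypothesis of independence at α = 0.025.

16.96; reject H₀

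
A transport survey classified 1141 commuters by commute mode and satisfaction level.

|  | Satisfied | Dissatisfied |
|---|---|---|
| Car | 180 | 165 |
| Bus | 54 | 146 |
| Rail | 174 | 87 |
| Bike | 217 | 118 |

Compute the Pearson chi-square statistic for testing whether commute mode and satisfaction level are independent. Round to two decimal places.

91.65

Row totals: 345, 200, 261, 335. Column totals: 625, 516. Grand total N = 1141.
Expected counts (row total × column total / N):
  Car, Satisfied: 345×625/1141 = 188.979
  Car, Dissatisfied: 345×516/1141 = 156.021
  Bus, Satisfied: 200×625/1141 = 109.553
  Bus, Dissatisfied: 200×516/1141 = 90.447
  Rail, Satisfied: 261×625/1141 = 142.967
  Rail, Dissatisfied: 261×516/1141 = 118.033
  Bike, Satisfied: 335×625/1141 = 183.501
  Bike, Dissatisfied: 335×516/1141 = 151.499
Contributions (O − E)²/E:
  (180 − 188.979)²/188.979 = 0.4266
  (165 − 156.021)²/156.021 = 0.5167
  (54 − 109.553)²/109.553 = 28.1703
  (146 − 90.447)²/90.447 = 34.1209
  (174 − 142.967)²/142.967 = 6.7361
  (87 − 118.033)²/118.033 = 8.1591
  (217 − 183.501)²/183.501 = 6.1154
  (118 − 151.499)²/151.499 = 7.4072
χ² = 0.4266 + 0.5167 + 28.1703 + 34.1209 + 6.7361 + 8.1591 + 6.1154 + 7.4072 = 91.65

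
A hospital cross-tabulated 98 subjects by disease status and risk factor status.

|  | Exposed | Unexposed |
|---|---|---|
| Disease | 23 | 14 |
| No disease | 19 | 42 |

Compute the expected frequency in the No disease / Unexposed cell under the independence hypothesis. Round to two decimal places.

34.86

Row total (No disease) = 61; column total (Unexposed) = 56; grand total N = 98.
Expected count = (row total × column total) / N = 61 × 56 / 98 = 34.86.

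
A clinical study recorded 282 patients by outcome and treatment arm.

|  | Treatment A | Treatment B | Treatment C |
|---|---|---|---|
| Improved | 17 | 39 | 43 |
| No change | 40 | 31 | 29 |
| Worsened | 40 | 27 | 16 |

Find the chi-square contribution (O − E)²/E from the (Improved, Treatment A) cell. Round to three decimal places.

8.540

Row total (Improved) = 99; column total (Treatment A) = 97; N = 282.
Expected count E = 99 × 97 / 282 = 34.0532.
Contribution = (O − E)²/E = (17 − 34.0532)² / 34.0532 = 8.540.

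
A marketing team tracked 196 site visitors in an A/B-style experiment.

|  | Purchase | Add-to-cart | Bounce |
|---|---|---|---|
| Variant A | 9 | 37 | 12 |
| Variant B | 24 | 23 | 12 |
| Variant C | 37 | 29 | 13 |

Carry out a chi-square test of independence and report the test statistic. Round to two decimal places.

16.35

Row totals: 58, 59, 79. Column totals: 70, 89, 37. Grand total N = 196.
Expected counts (row total × column total / N):
  Variant A, Purchase: 58×70/196 = 20.714
  Variant A, Add-to-cart: 58×89/196 = 26.337
  Variant A, Bounce: 58×37/196 = 10.949
  Variant B, Purchase: 59×70/196 = 21.071
  Variant B, Add-to-cart: 59×89/196 = 26.791
  Variant B, Bounce: 59×37/196 = 11.138
  Variant C, Purchase: 79×70/196 = 28.214
  Variant C, Add-to-cart: 79×89/196 = 35.872
  Variant C, Bounce: 79×37/196 = 14.913
Contributions (O − E)²/E:
  (9 − 20.714)²/20.714 = 6.6244
  (37 − 26.337)²/26.337 = 4.3171
  (12 − 10.949)²/10.949 = 0.1009
  (24 − 21.071)²/21.071 = 0.4071
  (23 − 26.791)²/26.791 = 0.5364
  (12 − 11.138)²/11.138 = 0.0667
  (37 − 28.214)²/28.214 = 2.7360
  (29 − 35.872)²/35.872 = 1.3165
  (13 − 14.913)²/14.913 = 0.2454
χ² = 6.6244 + 4.3171 + 0.1009 + 0.4071 + 0.5364 + 0.0667 + 2.7360 + 1.3165 + 0.2454 = 16.35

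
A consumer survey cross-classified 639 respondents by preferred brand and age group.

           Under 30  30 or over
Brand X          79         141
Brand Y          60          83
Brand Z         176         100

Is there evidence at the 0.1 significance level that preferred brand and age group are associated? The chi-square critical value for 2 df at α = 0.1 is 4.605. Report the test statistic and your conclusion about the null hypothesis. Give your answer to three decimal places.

Row totals: 220, 143, 276. Column totals: 315, 324. Grand total N = 639.
Expected counts (row total × column total / N):
  Brand X, Under 30: 220×315/639 = 108.4507
  Brand X, 30 or over: 220×324/639 = 111.5493
  Brand Y, Under 30: 143×315/639 = 70.4930
  Brand Y, 30 or over: 143×324/639 = 72.5070
  Brand Z, Under 30: 276×315/639 = 136.0563
  Brand Z, 30 or over: 276×324/639 = 139.9437
Contributions (O − E)²/E:
  (79 − 108.4507)²/108.4507 = 7.9976
  (141 − 111.5493)²/111.5493 = 7.7754
  (60 − 70.4930)²/70.4930 = 1.5619
  (83 − 72.5070)²/72.5070 = 1.5185
  (176 − 136.0563)²/136.0563 = 11.7268
  (100 − 139.9437)²/139.9437 = 11.4010
χ² = 7.9976 + 7.7754 + 1.5619 + 1.5185 + 11.7268 + 11.4010 = 41.981
df = (3−1)(2−1) = 2. Since 41.981 > 4.605, reject the null hypothesis of independence at α = 0.1.

41.981; reject H₀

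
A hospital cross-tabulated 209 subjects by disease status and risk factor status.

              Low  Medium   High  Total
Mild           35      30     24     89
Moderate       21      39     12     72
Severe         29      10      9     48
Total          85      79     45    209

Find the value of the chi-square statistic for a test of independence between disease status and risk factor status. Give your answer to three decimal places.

18.321

Grand total N = 209.
Expected counts (row total × column total / N):
  Mild, Low: 89×85/209 = 36.1962
  Mild, Medium: 89×79/209 = 33.6411
  Mild, High: 89×45/209 = 19.1627
  Moderate, Low: 72×85/209 = 29.2823
  Moderate, Medium: 72×79/209 = 27.2153
  Moderate, High: 72×45/209 = 15.5024
  Severe, Low: 48×85/209 = 19.5215
  Severe, Medium: 48×79/209 = 18.1435
  Severe, High: 48×45/209 = 10.3349
Contributions (O − E)²/E:
  (35 − 36.1962)²/36.1962 = 0.0395
  (30 − 33.6411)²/33.6411 = 0.3941
  (24 − 19.1627)²/19.1627 = 1.2211
  (21 − 29.2823)²/29.2823 = 2.3426
  (39 − 27.2153)²/27.2153 = 5.1030
  (12 − 15.5024)²/15.5024 = 0.7913
  (29 − 19.5215)²/19.5215 = 4.6022
  (10 − 18.1435)²/18.1435 = 3.6551
  (9 − 10.3349)²/10.3349 = 0.1724
χ² = 0.0395 + 0.3941 + 1.2211 + 2.3426 + 5.1030 + 0.7913 + 4.6022 + 3.6551 + 0.1724 = 18.321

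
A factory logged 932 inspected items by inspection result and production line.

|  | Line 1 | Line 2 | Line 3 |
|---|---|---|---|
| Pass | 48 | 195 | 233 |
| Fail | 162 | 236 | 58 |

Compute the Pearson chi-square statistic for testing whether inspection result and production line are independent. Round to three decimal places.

Row totals: 476, 456. Column totals: 210, 431, 291. Grand total N = 932.
Expected counts (row total × column total / N):
  Pass, Line 1: 476×210/932 = 107.2532
  Pass, Line 2: 476×431/932 = 220.1245
  Pass, Line 3: 476×291/932 = 148.6223
  Fail, Line 1: 456×210/932 = 102.7468
  Fail, Line 2: 456×431/932 = 210.8755
  Fail, Line 3: 456×291/932 = 142.3777
Contributions (O − E)²/E:
  (48 − 107.2532)²/107.2532 = 32.7351
  (195 − 220.1245)²/220.1245 = 2.8677
  (233 − 148.6223)²/148.6223 = 47.9040
  (162 − 102.7468)²/102.7468 = 34.1708
  (236 − 210.8755)²/210.8755 = 2.9934
  (58 − 142.3777)²/142.3777 = 50.0050
χ² = 32.7351 + 2.8677 + 47.9040 + 34.1708 + 2.9934 + 50.0050 = 170.676

170.676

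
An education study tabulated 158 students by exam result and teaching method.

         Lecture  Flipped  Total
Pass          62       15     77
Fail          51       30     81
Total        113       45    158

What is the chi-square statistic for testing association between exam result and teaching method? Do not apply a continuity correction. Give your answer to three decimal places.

Grand total N = 158.
Expected counts (row total × column total / N):
  Pass, Lecture: 77×113/158 = 55.0696
  Pass, Flipped: 77×45/158 = 21.9304
  Fail, Lecture: 81×113/158 = 57.9304
  Fail, Flipped: 81×45/158 = 23.0696
Contributions (O − E)²/E:
  (62 − 55.0696)²/55.0696 = 0.8722
  (15 − 21.9304)²/21.9304 = 2.1901
  (51 − 57.9304)²/57.9304 = 0.8291
  (30 − 23.0696)²/23.0696 = 2.0820
χ² = 0.8722 + 2.1901 + 0.8291 + 2.0820 = 5.973

5.973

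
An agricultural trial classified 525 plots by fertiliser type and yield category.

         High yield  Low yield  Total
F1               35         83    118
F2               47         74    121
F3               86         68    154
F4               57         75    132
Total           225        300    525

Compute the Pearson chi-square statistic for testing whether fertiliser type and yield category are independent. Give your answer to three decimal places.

19.798

Grand total N = 525.
Expected counts (row total × column total / N):
  F1, High yield: 118×225/525 = 50.5714
  F1, Low yield: 118×300/525 = 67.4286
  F2, High yield: 121×225/525 = 51.8571
  F2, Low yield: 121×300/525 = 69.1429
  F3, High yield: 154×225/525 = 66.0000
  F3, Low yield: 154×300/525 = 88.0000
  F4, High yield: 132×225/525 = 56.5714
  F4, Low yield: 132×300/525 = 75.4286
Contributions (O − E)²/E:
  (35 − 50.5714)²/50.5714 = 4.7946
  (83 − 67.4286)²/67.4286 = 3.5959
  (47 − 51.8571)²/51.8571 = 0.4549
  (74 − 69.1429)²/69.1429 = 0.3412
  (86 − 66.0000)²/66.0000 = 6.0606
  (68 − 88.0000)²/88.0000 = 4.5455
  (57 − 56.5714)²/56.5714 = 0.0032
  (75 − 75.4286)²/75.4286 = 0.0024
χ² = 4.7946 + 3.5959 + 0.4549 + 0.3412 + 6.0606 + 4.5455 + 0.0032 + 0.0024 = 19.798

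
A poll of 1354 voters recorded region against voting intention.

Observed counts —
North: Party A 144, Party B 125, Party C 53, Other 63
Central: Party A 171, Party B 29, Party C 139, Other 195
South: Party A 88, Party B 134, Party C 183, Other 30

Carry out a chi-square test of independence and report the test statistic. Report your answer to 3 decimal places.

290.945

Row totals: 385, 534, 435. Column totals: 403, 288, 375, 288. Grand total N = 1354.
Expected counts (row total × column total / N):
  North, Party A: 385×403/1354 = 114.5901
  North, Party B: 385×288/1354 = 81.8907
  North, Party C: 385×375/1354 = 106.6285
  North, Other: 385×288/1354 = 81.8907
  Central, Party A: 534×403/1354 = 158.9380
  Central, Party B: 534×288/1354 = 113.5835
  Central, Party C: 534×375/1354 = 147.8951
  Central, Other: 534×288/1354 = 113.5835
  South, Party A: 435×403/1354 = 129.4719
  South, Party B: 435×288/1354 = 92.5258
  South, Party C: 435×375/1354 = 120.4764
  South, Other: 435×288/1354 = 92.5258
Contributions (O − E)²/E:
  (144 − 114.5901)²/114.5901 = 7.5481
  (125 − 81.8907)²/81.8907 = 22.6938
  (53 − 106.6285)²/106.6285 = 26.9723
  (63 − 81.8907)²/81.8907 = 4.3577
  (171 − 158.9380)²/158.9380 = 0.9154
  (29 − 113.5835)²/113.5835 = 62.9877
  (139 − 147.8951)²/147.8951 = 0.5350
  (195 − 113.5835)²/113.5835 = 58.3592
  (88 − 129.4719)²/129.4719 = 13.2841
  (134 − 92.5258)²/92.5258 = 18.5906
  (183 − 120.4764)²/120.4764 = 32.4479
  (30 − 92.5258)²/92.5258 = 42.2528
χ² = 7.5481 + 22.6938 + 26.9723 + 4.3577 + 0.9154 + 62.9877 + 0.5350 + 58.3592 + 13.2841 + 18.5906 + 32.4479 + 42.2528 = 290.945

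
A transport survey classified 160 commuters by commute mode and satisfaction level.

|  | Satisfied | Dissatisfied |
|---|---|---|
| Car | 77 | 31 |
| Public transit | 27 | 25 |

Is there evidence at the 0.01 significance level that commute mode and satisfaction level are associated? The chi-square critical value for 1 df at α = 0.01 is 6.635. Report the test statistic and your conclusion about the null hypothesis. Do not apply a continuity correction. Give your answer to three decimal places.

Row totals: 108, 52. Column totals: 104, 56. Grand total N = 160.
Expected counts (row total × column total / N):
  Car, Satisfied: 108×104/160 = 70.2000
  Car, Dissatisfied: 108×56/160 = 37.8000
  Public transit, Satisfied: 52×104/160 = 33.8000
  Public transit, Dissatisfied: 52×56/160 = 18.2000
Contributions (O − E)²/E:
  (77 − 70.2000)²/70.2000 = 0.6587
  (31 − 37.8000)²/37.8000 = 1.2233
  (27 − 33.8000)²/33.8000 = 1.3680
  (25 − 18.2000)²/18.2000 = 2.5407
χ² = 0.6587 + 1.2233 + 1.3680 + 2.5407 = 5.791
df = (2−1)(2−1) = 1. Since 5.791 < 6.635, fail to reject the null hypothesis of independence at α = 0.01.

5.791; fail to reject H₀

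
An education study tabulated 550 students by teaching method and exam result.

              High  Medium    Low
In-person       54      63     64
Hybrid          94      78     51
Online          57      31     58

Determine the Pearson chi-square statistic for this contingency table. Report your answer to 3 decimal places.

Row totals: 181, 223, 146. Column totals: 205, 172, 173. Grand total N = 550.
Expected counts (row total × column total / N):
  In-person, High: 181×205/550 = 67.4636
  In-person, Medium: 181×172/550 = 56.6036
  In-person, Low: 181×173/550 = 56.9327
  Hybrid, High: 223×205/550 = 83.1182
  Hybrid, Medium: 223×172/550 = 69.7382
  Hybrid, Low: 223×173/550 = 70.1436
  Online, High: 146×205/550 = 54.4182
  Online, Medium: 146×172/550 = 45.6582
  Online, Low: 146×173/550 = 45.9236
Contributions (O − E)²/E:
  (54 − 67.4636)²/67.4636 = 2.6869
  (63 − 56.6036)²/56.6036 = 0.7228
  (64 − 56.9327)²/56.9327 = 0.8773
  (94 − 83.1182)²/83.1182 = 1.4246
  (78 − 69.7382)²/69.7382 = 0.9788
  (51 − 70.1436)²/70.1436 = 5.2247
  (57 − 54.4182)²/54.4182 = 0.1225
  (31 − 45.6582)²/45.6582 = 4.7059
  (58 − 45.9236)²/45.9236 = 3.1757
χ² = 2.6869 + 0.7228 + 0.8773 + 1.4246 + 0.9788 + 5.2247 + 0.1225 + 4.7059 + 3.1757 = 19.919

19.919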